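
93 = 93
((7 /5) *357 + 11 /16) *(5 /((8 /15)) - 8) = 440429 /640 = 688.17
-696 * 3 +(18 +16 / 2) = -2062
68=68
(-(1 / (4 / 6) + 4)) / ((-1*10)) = 11 / 20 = 0.55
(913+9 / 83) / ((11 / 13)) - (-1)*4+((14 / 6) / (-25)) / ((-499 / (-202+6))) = 37008180164 / 34169025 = 1083.09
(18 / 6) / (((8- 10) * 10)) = -3 / 20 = -0.15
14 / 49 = 2 / 7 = 0.29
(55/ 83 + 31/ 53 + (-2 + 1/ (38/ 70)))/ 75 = 3643/ 250743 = 0.01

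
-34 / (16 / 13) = -221 / 8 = -27.62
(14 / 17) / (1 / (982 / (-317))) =-13748 / 5389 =-2.55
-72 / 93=-24 / 31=-0.77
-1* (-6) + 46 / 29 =7.59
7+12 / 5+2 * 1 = 57 / 5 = 11.40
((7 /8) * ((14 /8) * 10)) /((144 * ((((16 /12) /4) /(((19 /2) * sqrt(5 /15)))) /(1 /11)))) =4655 * sqrt(3) /50688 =0.16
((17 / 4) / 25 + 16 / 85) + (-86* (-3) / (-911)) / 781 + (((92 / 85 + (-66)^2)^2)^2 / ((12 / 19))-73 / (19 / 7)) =4832094175989264130725275760191 / 8467982673067500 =570631089191737.00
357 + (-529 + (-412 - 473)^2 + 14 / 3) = 2349173 / 3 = 783057.67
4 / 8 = 1 / 2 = 0.50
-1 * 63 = -63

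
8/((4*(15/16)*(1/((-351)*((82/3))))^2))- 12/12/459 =450651517051/2295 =196362316.80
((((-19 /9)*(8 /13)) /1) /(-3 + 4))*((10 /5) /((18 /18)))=-304 /117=-2.60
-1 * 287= -287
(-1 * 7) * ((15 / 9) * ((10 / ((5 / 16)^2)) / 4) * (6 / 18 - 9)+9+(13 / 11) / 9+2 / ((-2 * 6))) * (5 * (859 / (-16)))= -2147873665 / 3168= -677990.42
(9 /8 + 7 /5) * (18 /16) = 909 /320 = 2.84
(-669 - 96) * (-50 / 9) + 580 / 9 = 38830 / 9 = 4314.44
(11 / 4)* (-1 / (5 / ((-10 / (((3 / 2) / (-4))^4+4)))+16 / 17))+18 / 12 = 1212451 / 297666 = 4.07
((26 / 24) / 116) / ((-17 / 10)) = -65 / 11832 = -0.01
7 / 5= 1.40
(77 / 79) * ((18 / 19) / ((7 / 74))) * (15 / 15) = 14652 / 1501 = 9.76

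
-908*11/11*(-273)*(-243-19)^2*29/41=493456729584/41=12035529989.85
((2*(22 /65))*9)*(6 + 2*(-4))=-12.18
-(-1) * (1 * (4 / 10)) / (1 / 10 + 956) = 4 / 9561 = 0.00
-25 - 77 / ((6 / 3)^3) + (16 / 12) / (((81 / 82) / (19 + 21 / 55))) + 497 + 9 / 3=491.54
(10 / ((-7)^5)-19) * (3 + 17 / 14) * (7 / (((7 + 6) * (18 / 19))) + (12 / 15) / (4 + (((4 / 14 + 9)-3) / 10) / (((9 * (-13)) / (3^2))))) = -61.72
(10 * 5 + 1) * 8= 408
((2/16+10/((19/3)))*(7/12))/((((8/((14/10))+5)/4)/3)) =12691/11400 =1.11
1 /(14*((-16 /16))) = -1 /14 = -0.07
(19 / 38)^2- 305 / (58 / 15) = -78.63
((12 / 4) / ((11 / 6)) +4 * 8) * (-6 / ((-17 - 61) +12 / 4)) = 2.69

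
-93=-93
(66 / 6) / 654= 11 / 654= 0.02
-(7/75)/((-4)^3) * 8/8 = 7/4800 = 0.00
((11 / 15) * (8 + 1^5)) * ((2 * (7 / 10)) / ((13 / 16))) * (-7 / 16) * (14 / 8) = -11319 / 1300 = -8.71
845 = 845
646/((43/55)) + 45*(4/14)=252580/301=839.14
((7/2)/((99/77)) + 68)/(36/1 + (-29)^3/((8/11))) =-5092/2411919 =-0.00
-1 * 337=-337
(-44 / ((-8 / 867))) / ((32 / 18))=85833 / 32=2682.28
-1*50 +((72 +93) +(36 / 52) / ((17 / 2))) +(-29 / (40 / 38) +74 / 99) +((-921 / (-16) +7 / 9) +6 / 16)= 257286889 / 1750320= 146.99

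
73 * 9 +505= 1162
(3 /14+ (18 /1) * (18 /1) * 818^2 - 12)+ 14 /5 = 15175731691 /70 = 216796167.01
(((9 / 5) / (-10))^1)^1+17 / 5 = 161 / 50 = 3.22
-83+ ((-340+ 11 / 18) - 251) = -12121 / 18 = -673.39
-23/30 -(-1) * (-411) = -12353/30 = -411.77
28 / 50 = 0.56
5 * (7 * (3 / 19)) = 105 / 19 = 5.53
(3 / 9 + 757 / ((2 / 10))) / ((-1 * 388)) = -2839 / 291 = -9.76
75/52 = 1.44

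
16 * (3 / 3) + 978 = 994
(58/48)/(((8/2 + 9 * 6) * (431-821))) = -1/18720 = -0.00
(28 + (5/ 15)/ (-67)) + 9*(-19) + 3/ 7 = -200605/ 1407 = -142.58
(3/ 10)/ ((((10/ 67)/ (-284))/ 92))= -1312932/ 25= -52517.28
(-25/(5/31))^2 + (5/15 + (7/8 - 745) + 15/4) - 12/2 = 558695/24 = 23278.96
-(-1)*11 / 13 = 11 / 13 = 0.85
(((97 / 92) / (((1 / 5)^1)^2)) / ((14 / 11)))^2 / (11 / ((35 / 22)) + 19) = 3557778125 / 214951744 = 16.55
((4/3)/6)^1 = 2/9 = 0.22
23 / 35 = 0.66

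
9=9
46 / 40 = 1.15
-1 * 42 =-42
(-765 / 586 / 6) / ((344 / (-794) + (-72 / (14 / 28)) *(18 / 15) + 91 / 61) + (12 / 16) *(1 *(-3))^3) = 0.00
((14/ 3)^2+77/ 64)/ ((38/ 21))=92659/ 7296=12.70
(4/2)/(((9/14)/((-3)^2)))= 28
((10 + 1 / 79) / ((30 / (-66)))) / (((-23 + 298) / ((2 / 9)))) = -1582 / 88875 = -0.02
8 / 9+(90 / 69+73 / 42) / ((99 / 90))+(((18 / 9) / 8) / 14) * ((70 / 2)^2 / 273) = 6191137 / 1657656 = 3.73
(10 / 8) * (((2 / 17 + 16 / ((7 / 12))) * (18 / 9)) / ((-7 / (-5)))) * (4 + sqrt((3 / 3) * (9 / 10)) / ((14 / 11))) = 270435 * sqrt(10) / 23324 + 163900 / 833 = 233.42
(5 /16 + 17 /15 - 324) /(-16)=77413 /3840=20.16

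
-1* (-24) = 24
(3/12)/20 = 1/80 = 0.01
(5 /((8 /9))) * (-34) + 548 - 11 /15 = 21361 /60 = 356.02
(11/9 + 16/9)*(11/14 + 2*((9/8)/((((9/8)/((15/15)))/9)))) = 789/14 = 56.36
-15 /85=-3 /17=-0.18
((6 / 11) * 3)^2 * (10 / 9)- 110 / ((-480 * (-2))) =33229 / 11616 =2.86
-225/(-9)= 25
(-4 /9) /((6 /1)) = -2 /27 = -0.07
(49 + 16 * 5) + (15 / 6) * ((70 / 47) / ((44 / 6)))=133911 / 1034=129.51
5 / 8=0.62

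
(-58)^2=3364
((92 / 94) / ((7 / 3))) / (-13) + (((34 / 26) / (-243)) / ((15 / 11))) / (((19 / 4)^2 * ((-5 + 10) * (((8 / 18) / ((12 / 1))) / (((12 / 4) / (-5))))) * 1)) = -55060882 / 1736996625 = -0.03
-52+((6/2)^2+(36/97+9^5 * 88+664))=504102537/97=5196933.37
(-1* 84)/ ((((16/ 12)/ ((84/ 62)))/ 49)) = -129654/ 31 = -4182.39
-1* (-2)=2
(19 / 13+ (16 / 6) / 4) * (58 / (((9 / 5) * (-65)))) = -4814 / 4563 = -1.06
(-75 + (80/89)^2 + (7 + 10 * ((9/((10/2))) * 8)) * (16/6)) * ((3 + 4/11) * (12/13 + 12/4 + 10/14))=5123.68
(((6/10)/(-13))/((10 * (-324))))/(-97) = -1/6809400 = -0.00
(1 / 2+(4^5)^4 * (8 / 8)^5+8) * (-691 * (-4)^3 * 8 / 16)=24312401113570864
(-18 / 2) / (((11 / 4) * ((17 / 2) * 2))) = -36 / 187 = -0.19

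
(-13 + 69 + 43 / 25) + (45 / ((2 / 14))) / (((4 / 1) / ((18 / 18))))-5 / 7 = 95029 / 700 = 135.76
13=13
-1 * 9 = -9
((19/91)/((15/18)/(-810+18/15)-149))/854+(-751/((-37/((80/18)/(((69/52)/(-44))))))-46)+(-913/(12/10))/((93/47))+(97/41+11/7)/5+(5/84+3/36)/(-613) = -17207120796689337423566297/5029794957731987558934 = -3421.04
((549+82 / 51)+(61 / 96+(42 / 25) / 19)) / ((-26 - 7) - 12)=-427392319 / 34884000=-12.25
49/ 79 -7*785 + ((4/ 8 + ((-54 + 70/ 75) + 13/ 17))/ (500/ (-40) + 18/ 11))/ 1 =-26430584809/ 4814655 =-5489.61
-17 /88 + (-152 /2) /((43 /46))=-308379 /3784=-81.50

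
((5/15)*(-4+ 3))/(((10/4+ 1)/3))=-2/7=-0.29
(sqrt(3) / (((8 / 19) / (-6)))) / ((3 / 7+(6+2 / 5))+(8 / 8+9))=-105 * sqrt(3) / 124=-1.47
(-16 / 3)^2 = 256 / 9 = 28.44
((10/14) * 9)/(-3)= -15/7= -2.14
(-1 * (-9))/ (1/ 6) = 54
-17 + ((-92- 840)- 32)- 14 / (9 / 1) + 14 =-8717 / 9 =-968.56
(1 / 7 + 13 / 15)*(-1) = -106 / 105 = -1.01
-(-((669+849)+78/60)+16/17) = 258121/170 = 1518.36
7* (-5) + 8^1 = -27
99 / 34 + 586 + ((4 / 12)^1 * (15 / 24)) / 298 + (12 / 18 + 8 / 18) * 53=236286839 / 364752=647.80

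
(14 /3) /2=7 /3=2.33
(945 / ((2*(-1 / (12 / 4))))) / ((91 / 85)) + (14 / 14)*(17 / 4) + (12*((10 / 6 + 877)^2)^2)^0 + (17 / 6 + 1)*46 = -178223 / 156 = -1142.46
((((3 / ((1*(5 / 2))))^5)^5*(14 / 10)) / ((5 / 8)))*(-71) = -113038825207000492670976 / 7450580596923828125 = -15171.81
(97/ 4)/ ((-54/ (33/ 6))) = -1067/ 432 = -2.47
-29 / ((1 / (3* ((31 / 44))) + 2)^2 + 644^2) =-250821 / 3587104564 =-0.00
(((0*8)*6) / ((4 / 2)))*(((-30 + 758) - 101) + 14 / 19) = 0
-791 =-791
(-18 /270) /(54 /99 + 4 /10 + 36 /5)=-11 /1344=-0.01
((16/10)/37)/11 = 8/2035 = 0.00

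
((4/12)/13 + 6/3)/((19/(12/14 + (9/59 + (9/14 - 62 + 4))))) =-6.01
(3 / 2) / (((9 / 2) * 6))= 1 / 18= 0.06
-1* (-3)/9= 1/3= 0.33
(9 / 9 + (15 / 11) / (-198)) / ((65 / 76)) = 27398 / 23595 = 1.16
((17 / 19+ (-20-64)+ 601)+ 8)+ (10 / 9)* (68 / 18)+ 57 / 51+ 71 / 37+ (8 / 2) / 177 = 30450319750 / 57113829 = 533.15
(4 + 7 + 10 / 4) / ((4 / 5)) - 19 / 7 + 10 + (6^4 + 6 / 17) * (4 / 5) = 5051517 / 4760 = 1061.24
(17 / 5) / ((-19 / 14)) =-238 / 95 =-2.51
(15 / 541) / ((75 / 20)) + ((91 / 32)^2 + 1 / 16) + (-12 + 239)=130273109 / 553984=235.16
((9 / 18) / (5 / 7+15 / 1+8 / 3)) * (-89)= -1869 / 772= -2.42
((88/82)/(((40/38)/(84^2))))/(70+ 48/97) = 71523144/700895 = 102.05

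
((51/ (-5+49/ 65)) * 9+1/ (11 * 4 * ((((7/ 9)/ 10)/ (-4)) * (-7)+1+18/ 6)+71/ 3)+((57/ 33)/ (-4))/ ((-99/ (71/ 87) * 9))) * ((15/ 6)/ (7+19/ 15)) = -980926070002075/ 30007572175944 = -32.69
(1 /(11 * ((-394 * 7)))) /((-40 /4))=1 /303380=0.00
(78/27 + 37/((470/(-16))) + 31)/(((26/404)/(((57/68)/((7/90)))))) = 397296327/72709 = 5464.20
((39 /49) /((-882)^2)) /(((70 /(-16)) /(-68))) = 0.00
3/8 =0.38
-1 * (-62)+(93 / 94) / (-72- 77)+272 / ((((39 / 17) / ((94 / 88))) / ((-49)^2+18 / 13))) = 23770821136135 / 78111462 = 304319.24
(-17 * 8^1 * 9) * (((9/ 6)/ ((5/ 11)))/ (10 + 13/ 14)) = -1848/ 5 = -369.60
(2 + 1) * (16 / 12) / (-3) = -4 / 3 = -1.33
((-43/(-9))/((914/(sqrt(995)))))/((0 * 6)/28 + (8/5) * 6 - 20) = -215 * sqrt(995)/427752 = -0.02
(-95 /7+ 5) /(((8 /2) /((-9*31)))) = 4185 /7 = 597.86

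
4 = 4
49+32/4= 57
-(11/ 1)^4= -14641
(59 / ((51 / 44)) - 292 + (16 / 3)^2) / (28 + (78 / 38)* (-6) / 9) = -309092 / 38709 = -7.99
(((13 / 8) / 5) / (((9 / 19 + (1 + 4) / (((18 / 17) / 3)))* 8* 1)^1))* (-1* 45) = -6669 / 53408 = -0.12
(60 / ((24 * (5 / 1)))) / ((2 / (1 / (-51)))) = -0.00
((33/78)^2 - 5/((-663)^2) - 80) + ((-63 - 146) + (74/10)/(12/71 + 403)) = -72678129400823/251653252500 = -288.80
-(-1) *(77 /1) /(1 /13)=1001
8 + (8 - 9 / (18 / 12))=10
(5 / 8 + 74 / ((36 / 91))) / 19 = 13513 / 1368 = 9.88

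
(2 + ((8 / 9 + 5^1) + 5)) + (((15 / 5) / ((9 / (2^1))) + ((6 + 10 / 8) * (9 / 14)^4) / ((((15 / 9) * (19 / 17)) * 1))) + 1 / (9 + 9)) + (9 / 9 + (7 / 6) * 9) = 3386499551 / 131382720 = 25.78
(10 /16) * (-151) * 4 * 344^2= -44671840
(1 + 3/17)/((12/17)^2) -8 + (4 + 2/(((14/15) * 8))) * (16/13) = -1265/3276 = -0.39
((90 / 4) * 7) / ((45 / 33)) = 231 / 2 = 115.50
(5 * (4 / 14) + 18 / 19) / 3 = 316 / 399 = 0.79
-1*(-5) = 5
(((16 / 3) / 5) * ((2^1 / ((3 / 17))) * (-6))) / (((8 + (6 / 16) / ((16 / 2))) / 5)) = -69632 / 1545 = -45.07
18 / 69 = 6 / 23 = 0.26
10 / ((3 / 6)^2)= 40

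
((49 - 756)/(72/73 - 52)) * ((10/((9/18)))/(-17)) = -36865/2261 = -16.30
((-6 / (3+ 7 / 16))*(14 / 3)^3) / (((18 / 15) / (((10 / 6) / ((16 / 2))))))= -27440 / 891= -30.80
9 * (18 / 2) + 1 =82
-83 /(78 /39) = -41.50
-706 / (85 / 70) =-9884 / 17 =-581.41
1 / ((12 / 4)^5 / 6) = 2 / 81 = 0.02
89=89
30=30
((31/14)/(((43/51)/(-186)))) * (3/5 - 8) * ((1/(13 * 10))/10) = 5440221/1956500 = 2.78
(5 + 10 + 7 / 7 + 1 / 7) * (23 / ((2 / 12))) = 15594 / 7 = 2227.71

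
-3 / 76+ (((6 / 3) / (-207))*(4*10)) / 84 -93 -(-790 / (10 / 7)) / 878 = -13403142065 / 145033308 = -92.41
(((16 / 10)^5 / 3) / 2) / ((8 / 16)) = 32768 / 9375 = 3.50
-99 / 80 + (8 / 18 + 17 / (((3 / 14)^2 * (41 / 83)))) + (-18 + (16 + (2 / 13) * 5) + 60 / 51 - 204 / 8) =1572540683 / 2174640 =723.13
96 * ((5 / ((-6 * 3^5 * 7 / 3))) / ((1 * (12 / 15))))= -100 / 567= -0.18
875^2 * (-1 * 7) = -5359375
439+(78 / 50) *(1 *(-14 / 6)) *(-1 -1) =446.28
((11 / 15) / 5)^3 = 1331 / 421875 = 0.00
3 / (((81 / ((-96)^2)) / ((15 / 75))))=1024 / 15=68.27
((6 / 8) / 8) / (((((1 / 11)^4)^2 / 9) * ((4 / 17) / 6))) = 295172179137 / 64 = 4612065299.02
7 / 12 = 0.58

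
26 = 26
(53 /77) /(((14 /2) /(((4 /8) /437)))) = 53 /471086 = 0.00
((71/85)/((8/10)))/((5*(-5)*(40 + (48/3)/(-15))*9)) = -71/595680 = -0.00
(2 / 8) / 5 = 1 / 20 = 0.05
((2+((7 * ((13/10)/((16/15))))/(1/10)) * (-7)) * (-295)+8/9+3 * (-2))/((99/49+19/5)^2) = 1517601810725/292820544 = 5182.70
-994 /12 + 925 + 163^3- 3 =4331586.17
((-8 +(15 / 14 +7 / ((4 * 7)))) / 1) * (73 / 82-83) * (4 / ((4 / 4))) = 1259071 / 574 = 2193.50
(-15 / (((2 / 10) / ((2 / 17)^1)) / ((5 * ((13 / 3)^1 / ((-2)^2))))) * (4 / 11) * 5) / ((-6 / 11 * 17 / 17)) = 8125 / 51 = 159.31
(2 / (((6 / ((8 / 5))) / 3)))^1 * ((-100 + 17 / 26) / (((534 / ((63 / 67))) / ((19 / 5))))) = -2061234 / 1937975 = -1.06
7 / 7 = 1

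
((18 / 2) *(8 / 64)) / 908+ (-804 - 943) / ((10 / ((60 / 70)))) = -38070309 / 254240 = -149.74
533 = 533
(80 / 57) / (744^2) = 5 / 1971972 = 0.00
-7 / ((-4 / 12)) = 21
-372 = -372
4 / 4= 1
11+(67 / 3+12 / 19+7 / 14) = 3929 / 114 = 34.46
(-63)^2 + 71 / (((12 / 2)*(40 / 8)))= 119141 / 30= 3971.37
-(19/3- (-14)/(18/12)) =-47/3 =-15.67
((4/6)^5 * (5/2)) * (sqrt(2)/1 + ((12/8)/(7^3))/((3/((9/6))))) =20/27783 + 80 * sqrt(2)/243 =0.47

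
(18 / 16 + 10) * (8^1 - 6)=89 / 4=22.25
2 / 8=1 / 4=0.25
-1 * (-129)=129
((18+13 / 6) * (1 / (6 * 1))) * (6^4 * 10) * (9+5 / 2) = 500940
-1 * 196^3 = -7529536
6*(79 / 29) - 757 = -21479 / 29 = -740.66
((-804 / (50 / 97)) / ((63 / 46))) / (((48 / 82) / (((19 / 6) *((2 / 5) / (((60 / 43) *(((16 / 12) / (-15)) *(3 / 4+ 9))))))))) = 5007031069 / 2457000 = 2037.86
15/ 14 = 1.07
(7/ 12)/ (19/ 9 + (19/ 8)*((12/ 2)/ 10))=210/ 1273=0.16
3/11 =0.27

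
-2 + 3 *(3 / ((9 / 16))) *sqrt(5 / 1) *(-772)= -12352 *sqrt(5)-2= -27621.91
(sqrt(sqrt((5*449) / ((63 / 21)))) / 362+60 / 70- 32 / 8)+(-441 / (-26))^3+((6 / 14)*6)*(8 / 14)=2245^(1 / 4)*3^(3 / 4) / 1086+4201098697 / 861224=4878.07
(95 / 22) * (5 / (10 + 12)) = 475 / 484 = 0.98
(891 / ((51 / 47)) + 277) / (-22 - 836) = -718 / 561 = -1.28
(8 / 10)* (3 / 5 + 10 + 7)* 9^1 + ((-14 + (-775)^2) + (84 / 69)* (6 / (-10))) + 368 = 345635369 / 575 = 601104.99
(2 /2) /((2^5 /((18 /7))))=0.08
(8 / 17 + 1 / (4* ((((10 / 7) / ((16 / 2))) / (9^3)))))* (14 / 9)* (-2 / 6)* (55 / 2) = -6682907 / 459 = -14559.71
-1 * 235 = -235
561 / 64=8.77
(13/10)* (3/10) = 39/100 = 0.39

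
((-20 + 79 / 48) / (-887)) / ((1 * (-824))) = -881 / 35082624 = -0.00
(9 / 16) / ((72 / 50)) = 25 / 64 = 0.39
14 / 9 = 1.56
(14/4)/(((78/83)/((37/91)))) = 3071/2028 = 1.51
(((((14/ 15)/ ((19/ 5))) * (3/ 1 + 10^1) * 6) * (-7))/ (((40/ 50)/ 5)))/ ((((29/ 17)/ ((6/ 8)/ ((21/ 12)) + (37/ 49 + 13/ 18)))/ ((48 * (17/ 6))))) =-127354.65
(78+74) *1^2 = 152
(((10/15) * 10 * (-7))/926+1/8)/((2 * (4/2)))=829/44448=0.02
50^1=50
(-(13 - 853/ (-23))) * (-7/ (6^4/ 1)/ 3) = 56/ 621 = 0.09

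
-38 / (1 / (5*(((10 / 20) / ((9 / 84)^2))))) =-74480 / 9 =-8275.56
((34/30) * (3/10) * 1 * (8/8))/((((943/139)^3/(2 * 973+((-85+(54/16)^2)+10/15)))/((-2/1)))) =-16418958769921/4025096673600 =-4.08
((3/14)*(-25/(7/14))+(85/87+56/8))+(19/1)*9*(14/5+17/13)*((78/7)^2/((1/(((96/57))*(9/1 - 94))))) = -53225269781/4263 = -12485402.25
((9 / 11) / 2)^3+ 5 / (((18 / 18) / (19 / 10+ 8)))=49.57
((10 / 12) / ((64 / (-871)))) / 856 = -4355 / 328704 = -0.01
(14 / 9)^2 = 196 / 81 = 2.42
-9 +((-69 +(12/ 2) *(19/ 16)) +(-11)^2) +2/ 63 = 25279/ 504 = 50.16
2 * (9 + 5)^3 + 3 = 5491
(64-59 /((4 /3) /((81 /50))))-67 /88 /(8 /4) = -35489 /4400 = -8.07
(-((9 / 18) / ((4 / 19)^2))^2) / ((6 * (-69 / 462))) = 10034717 / 70656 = 142.02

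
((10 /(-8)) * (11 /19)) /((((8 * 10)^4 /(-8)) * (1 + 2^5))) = 1 /233472000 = 0.00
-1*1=-1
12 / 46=6 / 23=0.26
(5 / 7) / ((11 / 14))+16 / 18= 178 / 99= 1.80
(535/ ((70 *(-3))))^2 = 11449/ 1764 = 6.49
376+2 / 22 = 4137 / 11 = 376.09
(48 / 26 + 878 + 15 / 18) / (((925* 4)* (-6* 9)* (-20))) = 68693 / 311688000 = 0.00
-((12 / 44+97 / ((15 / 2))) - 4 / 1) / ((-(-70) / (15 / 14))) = -31 / 220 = -0.14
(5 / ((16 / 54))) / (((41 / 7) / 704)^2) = 409812480 / 1681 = 243790.89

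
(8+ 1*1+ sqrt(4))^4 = 14641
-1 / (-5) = 1 / 5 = 0.20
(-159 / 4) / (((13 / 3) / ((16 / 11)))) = -1908 / 143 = -13.34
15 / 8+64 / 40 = 139 / 40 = 3.48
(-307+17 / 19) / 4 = -76.53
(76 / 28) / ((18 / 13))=247 / 126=1.96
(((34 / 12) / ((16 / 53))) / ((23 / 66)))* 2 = 9911 / 184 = 53.86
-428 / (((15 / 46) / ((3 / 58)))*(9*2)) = -4922 / 1305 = -3.77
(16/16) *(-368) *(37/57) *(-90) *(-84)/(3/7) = -80062080/19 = -4213793.68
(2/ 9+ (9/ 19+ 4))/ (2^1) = 803/ 342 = 2.35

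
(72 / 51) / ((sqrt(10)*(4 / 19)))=57*sqrt(10) / 85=2.12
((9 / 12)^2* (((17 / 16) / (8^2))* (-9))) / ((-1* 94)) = 0.00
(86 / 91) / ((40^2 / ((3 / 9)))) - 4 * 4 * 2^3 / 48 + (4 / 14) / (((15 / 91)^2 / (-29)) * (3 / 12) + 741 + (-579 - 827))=-24804506159607 / 9300877986400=-2.67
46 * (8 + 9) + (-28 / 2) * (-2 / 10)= 3924 / 5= 784.80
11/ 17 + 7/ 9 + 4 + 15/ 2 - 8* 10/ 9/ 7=24965/ 2142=11.65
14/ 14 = 1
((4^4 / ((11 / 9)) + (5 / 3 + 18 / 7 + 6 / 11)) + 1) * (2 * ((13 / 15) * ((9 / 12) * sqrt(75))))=29380 * sqrt(3) / 21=2423.22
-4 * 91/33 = -364/33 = -11.03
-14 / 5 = -2.80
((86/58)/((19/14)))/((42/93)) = 1333/551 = 2.42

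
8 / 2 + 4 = 8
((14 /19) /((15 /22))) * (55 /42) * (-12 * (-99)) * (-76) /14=-63888 /7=-9126.86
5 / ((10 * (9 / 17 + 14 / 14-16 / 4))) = -17 / 84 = -0.20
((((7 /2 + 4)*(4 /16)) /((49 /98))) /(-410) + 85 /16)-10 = -3081 /656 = -4.70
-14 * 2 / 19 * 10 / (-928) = 35 / 2204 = 0.02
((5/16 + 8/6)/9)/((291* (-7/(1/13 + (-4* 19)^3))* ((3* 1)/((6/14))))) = 5.63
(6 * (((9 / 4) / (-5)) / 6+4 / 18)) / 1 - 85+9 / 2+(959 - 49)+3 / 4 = 12467 / 15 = 831.13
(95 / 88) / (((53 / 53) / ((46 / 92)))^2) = 95 / 352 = 0.27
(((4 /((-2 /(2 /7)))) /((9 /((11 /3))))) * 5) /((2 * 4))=-55 /378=-0.15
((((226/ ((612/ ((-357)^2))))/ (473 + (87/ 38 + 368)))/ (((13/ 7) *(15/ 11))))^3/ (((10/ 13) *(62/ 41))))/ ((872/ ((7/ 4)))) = 152559215099396735862617/ 8261572362466410000000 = 18.47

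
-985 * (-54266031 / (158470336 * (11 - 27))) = -53452040535 / 2535525376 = -21.08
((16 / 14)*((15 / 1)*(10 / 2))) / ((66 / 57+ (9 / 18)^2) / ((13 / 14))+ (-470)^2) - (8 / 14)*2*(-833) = 727211622136 / 763877443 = 952.00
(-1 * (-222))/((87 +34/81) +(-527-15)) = -17982/36821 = -0.49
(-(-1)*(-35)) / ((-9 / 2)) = 70 / 9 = 7.78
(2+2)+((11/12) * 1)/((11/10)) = 29/6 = 4.83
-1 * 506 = -506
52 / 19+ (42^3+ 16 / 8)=1407762 / 19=74092.74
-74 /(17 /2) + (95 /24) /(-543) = -1930351 /221544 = -8.71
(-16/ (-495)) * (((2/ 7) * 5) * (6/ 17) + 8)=1472/ 5355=0.27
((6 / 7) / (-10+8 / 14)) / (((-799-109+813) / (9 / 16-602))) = -0.58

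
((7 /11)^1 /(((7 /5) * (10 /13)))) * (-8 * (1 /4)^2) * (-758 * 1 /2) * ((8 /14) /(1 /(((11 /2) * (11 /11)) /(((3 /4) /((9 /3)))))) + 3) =537043 /308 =1743.65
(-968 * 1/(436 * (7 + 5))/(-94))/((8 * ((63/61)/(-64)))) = -14762/968247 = -0.02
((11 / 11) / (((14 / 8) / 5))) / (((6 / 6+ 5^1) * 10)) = 1 / 21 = 0.05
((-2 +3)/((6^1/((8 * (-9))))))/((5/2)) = -24/5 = -4.80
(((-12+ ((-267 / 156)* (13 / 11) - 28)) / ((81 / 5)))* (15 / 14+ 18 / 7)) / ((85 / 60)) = -9245 / 1386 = -6.67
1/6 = 0.17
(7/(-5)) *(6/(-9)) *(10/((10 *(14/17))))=17/15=1.13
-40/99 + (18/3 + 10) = 15.60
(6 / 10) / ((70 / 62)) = 93 / 175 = 0.53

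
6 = 6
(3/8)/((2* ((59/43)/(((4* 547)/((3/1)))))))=23521/236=99.67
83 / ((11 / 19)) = 1577 / 11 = 143.36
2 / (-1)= -2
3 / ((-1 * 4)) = -3 / 4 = -0.75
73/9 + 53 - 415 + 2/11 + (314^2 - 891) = 9637778/99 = 97351.29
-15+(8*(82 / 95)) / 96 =-8509 / 570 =-14.93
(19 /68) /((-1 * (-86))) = 19 /5848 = 0.00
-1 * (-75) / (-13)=-75 / 13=-5.77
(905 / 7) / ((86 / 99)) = 89595 / 602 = 148.83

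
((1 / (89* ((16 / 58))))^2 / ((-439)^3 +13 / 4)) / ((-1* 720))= 841 / 30880621175304960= 0.00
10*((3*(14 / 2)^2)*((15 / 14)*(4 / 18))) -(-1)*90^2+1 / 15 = 8450.07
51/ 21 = 2.43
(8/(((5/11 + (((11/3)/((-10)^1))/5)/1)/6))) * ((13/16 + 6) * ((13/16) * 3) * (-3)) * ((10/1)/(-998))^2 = -789091875/1252973032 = -0.63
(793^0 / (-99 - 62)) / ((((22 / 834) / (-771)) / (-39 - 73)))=-5144112 / 253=-20332.46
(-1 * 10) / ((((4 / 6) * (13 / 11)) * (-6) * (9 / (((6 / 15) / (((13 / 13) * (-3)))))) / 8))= -88 / 351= -0.25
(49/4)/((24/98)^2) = 117649/576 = 204.25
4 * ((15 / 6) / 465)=2 / 93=0.02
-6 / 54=-1 / 9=-0.11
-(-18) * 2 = 36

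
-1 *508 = -508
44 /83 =0.53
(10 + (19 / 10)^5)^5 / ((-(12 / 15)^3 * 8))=-507528790852743863493387615280499 / 40960000000000000000000000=-12390839.62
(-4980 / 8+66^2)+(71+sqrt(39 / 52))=sqrt(3) / 2+7609 / 2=3805.37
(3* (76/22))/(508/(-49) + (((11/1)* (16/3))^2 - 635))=50274/13565387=0.00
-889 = -889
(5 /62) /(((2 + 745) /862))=2155 /23157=0.09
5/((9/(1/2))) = 5/18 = 0.28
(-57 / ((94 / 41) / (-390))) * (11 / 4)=5012865 / 188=26664.18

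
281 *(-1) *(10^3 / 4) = -70250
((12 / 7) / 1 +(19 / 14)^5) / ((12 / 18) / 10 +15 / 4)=50971245 / 30790424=1.66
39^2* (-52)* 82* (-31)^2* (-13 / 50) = 40511950596 / 25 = 1620478023.84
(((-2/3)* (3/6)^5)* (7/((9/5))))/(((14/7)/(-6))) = 35/144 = 0.24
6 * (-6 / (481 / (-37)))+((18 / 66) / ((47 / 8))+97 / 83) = 2222629 / 557843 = 3.98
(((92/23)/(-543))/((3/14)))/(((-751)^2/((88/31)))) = -0.00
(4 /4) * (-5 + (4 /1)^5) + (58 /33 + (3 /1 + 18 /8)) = 135433 /132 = 1026.01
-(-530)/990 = 53/99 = 0.54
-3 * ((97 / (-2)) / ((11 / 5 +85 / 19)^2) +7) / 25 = -14255877 / 20097800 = -0.71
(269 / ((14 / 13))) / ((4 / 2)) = 3497 / 28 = 124.89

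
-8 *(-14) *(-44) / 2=-2464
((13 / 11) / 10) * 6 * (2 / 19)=78 / 1045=0.07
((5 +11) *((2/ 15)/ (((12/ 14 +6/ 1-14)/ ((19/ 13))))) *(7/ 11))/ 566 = -7448/ 15175875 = -0.00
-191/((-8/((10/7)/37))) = 955/1036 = 0.92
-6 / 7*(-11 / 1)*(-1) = -66 / 7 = -9.43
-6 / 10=-3 / 5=-0.60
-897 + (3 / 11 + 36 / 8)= -892.23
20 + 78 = 98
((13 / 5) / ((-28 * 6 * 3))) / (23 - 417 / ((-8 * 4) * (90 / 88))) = -13 / 90069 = -0.00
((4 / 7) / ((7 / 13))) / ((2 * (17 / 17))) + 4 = 222 / 49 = 4.53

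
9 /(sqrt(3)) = 3 * sqrt(3) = 5.20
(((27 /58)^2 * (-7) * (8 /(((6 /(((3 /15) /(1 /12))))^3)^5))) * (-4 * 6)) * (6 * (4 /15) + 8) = 385263599616 /128326416015625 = 0.00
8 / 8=1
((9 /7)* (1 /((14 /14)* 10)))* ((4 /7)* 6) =0.44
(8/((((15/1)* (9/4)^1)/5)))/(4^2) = 2/27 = 0.07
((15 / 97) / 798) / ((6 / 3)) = 5 / 51604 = 0.00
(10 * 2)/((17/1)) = 20/17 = 1.18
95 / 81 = 1.17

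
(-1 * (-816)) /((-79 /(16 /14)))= -6528 /553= -11.80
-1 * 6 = -6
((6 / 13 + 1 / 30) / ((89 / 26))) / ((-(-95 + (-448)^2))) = -193 / 267813015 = -0.00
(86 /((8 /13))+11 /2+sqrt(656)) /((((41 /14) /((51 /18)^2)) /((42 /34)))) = 1666 * sqrt(41) /123+483973 /984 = 578.57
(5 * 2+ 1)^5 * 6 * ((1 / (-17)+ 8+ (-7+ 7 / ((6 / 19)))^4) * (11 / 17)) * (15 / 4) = 10327751512713085 / 83232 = 124083904180.04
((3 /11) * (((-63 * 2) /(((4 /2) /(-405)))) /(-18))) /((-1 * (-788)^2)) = 8505 /13660768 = 0.00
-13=-13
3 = 3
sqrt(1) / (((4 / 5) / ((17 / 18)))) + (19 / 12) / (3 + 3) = 13 / 9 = 1.44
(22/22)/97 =0.01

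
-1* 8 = -8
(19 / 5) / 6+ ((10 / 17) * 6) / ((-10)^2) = 341 / 510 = 0.67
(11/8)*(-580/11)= -145/2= -72.50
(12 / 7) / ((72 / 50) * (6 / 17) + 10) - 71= -1107251 / 15631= -70.84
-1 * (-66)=66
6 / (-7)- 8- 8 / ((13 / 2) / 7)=-1590 / 91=-17.47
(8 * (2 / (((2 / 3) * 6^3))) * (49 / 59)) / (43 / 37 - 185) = -0.00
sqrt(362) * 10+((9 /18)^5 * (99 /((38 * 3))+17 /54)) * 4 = 607 /4104+10 * sqrt(362) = 190.41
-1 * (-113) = 113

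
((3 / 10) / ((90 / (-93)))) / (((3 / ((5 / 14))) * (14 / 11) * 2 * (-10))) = 341 / 235200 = 0.00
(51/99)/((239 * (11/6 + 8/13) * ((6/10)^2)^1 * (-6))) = -5525/13557753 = -0.00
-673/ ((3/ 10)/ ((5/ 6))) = -16825/ 9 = -1869.44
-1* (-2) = 2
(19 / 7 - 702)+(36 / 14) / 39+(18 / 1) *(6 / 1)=-53801 / 91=-591.22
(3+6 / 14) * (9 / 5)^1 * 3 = 648 / 35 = 18.51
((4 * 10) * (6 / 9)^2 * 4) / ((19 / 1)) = 640 / 171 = 3.74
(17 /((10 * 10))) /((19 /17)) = 289 /1900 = 0.15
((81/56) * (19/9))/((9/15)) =285/56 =5.09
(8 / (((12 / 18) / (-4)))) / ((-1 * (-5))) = -48 / 5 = -9.60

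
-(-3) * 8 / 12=2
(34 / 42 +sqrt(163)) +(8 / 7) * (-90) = -2143 / 21 +sqrt(163) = -89.28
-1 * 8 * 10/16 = -5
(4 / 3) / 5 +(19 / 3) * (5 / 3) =487 / 45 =10.82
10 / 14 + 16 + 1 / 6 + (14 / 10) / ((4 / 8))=4133 / 210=19.68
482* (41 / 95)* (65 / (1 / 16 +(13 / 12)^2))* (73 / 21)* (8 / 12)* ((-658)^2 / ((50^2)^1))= 4639923774304 / 1056875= 4390229.47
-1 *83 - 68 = -151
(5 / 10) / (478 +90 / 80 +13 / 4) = 4 / 3859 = 0.00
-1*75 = -75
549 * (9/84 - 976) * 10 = -75007125/14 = -5357651.79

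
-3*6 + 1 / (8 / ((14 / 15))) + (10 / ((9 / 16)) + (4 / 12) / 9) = -37 / 540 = -0.07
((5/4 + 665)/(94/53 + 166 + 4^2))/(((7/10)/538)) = 37994905/13636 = 2786.37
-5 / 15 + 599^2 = 1076402 / 3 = 358800.67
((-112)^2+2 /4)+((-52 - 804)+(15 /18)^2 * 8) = 210493 /18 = 11694.06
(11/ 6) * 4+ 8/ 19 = 7.75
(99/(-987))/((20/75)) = -495/1316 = -0.38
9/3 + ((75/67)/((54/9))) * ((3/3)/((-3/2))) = 578/201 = 2.88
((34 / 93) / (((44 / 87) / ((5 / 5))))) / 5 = 493 / 3410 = 0.14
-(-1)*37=37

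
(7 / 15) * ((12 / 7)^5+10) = 416902 / 36015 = 11.58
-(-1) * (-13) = -13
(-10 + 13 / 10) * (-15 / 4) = 261 / 8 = 32.62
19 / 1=19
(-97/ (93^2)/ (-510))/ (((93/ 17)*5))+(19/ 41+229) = 229.46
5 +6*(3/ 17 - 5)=-407/ 17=-23.94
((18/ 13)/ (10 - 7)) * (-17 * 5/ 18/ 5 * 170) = -2890/ 39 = -74.10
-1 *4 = -4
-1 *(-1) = 1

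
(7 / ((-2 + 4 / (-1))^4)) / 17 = 7 / 22032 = 0.00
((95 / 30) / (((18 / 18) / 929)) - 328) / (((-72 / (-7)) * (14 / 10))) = 78415 / 432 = 181.52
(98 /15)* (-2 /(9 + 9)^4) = -49 /393660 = -0.00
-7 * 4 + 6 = -22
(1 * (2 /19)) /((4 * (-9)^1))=-1 /342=-0.00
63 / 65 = 0.97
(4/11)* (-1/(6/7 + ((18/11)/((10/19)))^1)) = -140/1527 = -0.09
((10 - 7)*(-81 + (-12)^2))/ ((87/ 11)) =693/ 29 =23.90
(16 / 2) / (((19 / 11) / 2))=176 / 19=9.26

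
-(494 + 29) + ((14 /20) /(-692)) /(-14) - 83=-606.00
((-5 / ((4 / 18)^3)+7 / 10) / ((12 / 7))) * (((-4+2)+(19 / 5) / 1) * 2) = -382137 / 400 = -955.34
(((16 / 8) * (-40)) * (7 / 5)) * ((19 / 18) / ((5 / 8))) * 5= -8512 / 9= -945.78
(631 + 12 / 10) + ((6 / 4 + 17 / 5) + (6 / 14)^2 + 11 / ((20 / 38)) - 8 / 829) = 26735687 / 40621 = 658.17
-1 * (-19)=19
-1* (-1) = 1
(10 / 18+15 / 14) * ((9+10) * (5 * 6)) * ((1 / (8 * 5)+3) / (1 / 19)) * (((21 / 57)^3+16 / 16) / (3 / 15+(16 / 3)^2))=1339842075 / 685748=1953.84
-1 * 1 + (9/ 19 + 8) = 142/ 19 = 7.47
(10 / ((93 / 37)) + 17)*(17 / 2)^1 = 33167 / 186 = 178.32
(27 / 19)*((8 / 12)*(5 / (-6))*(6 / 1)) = -90 / 19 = -4.74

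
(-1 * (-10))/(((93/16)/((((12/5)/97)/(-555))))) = -128/1668885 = -0.00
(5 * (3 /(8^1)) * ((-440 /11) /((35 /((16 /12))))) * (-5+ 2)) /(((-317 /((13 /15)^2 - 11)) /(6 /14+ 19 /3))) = 1309808 /698985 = 1.87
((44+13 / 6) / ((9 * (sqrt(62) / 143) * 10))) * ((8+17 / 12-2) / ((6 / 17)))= 59931443 * sqrt(62) / 2410560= 195.76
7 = 7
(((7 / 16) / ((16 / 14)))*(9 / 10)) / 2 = 441 / 2560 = 0.17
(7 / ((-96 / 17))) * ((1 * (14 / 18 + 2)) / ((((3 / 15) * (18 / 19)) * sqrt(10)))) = -56525 * sqrt(10) / 31104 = -5.75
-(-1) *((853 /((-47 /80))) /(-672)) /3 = 4265 /5922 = 0.72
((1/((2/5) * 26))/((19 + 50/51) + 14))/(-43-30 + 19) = -85/1622088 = -0.00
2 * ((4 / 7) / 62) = 4 / 217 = 0.02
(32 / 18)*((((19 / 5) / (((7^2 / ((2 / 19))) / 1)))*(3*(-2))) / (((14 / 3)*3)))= -32 / 5145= -0.01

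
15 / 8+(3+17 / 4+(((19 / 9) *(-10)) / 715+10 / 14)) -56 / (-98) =748193 / 72072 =10.38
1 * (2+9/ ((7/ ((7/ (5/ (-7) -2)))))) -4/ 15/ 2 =-413/ 285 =-1.45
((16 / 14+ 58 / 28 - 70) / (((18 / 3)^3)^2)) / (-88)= 85 / 5225472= 0.00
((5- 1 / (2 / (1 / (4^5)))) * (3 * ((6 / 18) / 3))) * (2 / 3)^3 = 3413 / 6912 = 0.49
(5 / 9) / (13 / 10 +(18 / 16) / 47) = 9400 / 22401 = 0.42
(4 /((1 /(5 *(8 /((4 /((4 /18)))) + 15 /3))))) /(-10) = -98 /9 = -10.89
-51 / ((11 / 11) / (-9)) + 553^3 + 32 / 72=1522015528 / 9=169112836.44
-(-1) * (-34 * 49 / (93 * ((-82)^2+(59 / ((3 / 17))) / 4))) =-6664 / 2532421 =-0.00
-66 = -66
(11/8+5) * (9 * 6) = 1377/4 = 344.25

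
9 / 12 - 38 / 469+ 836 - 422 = 777919 / 1876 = 414.67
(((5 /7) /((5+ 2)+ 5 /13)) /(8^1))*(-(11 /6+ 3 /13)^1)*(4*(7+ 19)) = -1495 /576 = -2.60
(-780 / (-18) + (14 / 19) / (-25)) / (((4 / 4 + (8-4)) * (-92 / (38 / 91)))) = -30854 / 784875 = -0.04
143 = 143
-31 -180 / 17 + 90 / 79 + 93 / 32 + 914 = 37666627 / 42976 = 876.46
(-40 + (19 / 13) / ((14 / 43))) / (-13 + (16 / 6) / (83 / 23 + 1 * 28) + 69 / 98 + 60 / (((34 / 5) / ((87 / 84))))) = 1677400557 / 145151708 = 11.56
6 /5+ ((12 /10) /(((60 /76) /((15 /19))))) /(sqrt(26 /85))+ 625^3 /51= 3 * sqrt(2210) /65+ 1220703431 /255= 4787074.45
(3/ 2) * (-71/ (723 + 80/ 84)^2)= -93933/ 462262418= -0.00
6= 6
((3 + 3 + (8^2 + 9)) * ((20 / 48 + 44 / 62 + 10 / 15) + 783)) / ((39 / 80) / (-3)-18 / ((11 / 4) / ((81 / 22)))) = -2555.42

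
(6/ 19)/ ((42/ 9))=9/ 133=0.07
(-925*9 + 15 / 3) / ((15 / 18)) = -9984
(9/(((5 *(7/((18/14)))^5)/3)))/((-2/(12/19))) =-9565938/26835148655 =-0.00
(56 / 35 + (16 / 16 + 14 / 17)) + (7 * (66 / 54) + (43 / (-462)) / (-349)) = 492539309 / 41115690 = 11.98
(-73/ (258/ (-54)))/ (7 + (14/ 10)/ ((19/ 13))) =6935/ 3612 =1.92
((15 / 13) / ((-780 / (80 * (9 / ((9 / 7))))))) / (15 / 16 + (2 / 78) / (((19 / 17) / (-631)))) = 0.06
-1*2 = -2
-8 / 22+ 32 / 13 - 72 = -9996 / 143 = -69.90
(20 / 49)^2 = 0.17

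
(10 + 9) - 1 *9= 10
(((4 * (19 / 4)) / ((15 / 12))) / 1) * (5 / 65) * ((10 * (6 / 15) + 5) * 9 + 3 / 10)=95.06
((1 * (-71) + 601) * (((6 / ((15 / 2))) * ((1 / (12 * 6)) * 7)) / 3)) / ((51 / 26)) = 7.01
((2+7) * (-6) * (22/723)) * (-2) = 792/241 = 3.29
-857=-857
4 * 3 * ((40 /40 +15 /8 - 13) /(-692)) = 243 /1384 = 0.18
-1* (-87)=87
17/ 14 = 1.21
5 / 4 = 1.25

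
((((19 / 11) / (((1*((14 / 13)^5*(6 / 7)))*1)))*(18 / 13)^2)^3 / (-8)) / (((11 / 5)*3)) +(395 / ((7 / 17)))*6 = 38218115554475347708725 / 6640444568693669888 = 5755.35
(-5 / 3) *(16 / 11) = -80 / 33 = -2.42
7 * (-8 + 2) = -42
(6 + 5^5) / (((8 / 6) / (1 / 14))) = 9393 / 56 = 167.73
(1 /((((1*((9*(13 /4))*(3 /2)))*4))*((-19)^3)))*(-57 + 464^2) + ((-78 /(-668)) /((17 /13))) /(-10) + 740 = 101131124006897 /136698361020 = 739.81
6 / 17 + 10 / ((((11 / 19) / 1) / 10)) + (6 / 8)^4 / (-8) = 66270421 / 382976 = 173.04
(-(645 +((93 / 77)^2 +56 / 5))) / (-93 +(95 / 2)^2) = -77985176 / 256518185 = -0.30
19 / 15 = 1.27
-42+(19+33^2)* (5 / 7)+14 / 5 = 26328 / 35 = 752.23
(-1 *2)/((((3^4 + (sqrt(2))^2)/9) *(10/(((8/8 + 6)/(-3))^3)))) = 343/1245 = 0.28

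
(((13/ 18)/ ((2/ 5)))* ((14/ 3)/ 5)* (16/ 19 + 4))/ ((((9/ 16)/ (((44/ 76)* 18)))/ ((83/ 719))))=122298176/ 7008093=17.45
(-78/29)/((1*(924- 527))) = -78/11513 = -0.01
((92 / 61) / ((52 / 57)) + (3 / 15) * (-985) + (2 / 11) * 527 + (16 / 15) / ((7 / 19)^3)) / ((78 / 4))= -7019060696 / 1750313565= -4.01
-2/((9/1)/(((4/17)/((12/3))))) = -2/153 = -0.01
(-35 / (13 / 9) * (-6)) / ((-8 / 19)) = -17955 / 52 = -345.29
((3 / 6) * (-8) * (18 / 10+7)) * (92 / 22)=-736 / 5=-147.20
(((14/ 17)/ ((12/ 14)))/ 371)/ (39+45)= 1/ 32436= 0.00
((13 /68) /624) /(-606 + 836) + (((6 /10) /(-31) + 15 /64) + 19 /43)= 657348187 /1000709760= 0.66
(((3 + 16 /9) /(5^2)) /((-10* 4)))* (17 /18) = -731 /162000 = -0.00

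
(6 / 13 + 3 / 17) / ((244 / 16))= 564 / 13481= 0.04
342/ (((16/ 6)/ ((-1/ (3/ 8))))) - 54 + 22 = -374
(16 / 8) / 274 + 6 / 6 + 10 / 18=1927 / 1233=1.56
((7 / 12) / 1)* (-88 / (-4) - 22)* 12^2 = 0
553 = 553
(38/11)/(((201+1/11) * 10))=19/11060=0.00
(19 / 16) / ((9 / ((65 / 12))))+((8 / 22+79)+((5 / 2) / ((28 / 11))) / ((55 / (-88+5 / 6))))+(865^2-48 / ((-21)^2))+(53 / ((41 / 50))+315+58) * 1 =748741.05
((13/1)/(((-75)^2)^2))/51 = 13/1613671875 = 0.00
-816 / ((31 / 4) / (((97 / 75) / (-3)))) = 105536 / 2325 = 45.39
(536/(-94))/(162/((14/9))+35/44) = -82544/1519087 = -0.05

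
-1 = -1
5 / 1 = 5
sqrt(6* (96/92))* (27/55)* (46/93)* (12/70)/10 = 648* sqrt(23)/298375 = 0.01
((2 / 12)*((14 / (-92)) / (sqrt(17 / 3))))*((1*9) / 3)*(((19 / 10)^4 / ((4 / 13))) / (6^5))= -11859211*sqrt(51) / 486466560000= -0.00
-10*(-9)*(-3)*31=-8370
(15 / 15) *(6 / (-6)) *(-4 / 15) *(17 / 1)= 68 / 15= 4.53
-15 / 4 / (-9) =5 / 12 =0.42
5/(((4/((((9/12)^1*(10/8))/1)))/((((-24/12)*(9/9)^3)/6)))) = -25/64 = -0.39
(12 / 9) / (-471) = -4 / 1413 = -0.00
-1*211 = -211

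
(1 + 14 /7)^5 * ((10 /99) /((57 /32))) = 13.78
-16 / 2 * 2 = -16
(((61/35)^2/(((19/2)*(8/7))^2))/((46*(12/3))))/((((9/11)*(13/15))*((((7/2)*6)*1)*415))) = 40931/1806121699200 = 0.00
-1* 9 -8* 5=-49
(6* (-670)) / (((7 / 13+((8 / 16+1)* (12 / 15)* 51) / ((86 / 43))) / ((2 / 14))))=-65325 / 3542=-18.44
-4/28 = -1/7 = -0.14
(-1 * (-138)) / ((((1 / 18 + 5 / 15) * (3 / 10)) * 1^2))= 8280 / 7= 1182.86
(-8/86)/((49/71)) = -284/2107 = -0.13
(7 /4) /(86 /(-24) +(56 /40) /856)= -22470 /45989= -0.49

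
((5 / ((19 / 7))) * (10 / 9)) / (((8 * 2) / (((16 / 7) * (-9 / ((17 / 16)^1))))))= -800 / 323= -2.48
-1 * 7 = -7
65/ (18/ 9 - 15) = -5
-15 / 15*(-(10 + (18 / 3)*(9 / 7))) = 124 / 7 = 17.71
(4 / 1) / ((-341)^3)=-4 / 39651821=-0.00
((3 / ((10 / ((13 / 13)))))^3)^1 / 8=27 / 8000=0.00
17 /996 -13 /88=-2863 /21912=-0.13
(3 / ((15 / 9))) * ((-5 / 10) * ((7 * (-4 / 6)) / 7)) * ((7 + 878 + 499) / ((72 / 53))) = 9169 / 15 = 611.27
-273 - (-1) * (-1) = -274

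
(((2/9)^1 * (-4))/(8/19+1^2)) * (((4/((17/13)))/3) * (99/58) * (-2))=86944/39933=2.18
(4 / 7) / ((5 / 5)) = 0.57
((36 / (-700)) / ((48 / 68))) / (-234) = 17 / 54600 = 0.00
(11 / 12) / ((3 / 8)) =22 / 9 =2.44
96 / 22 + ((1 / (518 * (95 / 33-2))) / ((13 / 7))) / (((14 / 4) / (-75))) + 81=91659552 / 1074073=85.34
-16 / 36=-4 / 9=-0.44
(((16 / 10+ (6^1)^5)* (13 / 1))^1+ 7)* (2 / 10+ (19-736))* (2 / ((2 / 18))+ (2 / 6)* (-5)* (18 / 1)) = 21743941632 / 25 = 869757665.28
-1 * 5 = -5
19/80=0.24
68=68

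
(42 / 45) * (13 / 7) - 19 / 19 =11 / 15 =0.73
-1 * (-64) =64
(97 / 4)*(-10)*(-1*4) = 970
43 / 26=1.65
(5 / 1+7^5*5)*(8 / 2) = 336160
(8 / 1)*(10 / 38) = 40 / 19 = 2.11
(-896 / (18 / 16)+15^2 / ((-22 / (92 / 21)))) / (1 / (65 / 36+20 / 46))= -77245645 / 40986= -1884.68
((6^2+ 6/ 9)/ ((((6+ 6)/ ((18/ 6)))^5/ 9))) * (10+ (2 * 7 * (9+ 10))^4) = 413028952545/ 256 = 1613394345.88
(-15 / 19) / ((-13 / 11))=165 / 247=0.67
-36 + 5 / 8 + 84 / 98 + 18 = -16.52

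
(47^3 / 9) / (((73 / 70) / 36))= 29070440 / 73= 398225.21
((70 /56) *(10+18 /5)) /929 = 0.02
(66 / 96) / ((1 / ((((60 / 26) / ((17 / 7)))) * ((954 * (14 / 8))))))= 3856545 / 3536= 1090.65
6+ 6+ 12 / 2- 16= 2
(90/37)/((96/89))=1335/592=2.26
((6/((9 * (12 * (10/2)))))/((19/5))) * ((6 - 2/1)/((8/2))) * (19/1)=1/18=0.06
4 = 4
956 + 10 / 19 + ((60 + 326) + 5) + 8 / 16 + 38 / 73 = 3740869 / 2774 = 1348.55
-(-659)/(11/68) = 44812/11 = 4073.82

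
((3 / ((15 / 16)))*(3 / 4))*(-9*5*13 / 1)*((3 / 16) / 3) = -351 / 4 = -87.75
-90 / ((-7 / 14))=180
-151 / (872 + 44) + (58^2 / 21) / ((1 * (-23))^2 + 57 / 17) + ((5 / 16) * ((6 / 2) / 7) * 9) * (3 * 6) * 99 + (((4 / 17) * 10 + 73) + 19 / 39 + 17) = 12316418580299 / 5496137400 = 2240.92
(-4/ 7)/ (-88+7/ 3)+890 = 1601122/ 1799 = 890.01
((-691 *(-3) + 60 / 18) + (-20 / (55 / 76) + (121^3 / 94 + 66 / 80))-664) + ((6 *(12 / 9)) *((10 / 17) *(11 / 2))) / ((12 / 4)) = 21347295931 / 1054680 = 20240.54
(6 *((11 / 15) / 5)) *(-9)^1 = -198 / 25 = -7.92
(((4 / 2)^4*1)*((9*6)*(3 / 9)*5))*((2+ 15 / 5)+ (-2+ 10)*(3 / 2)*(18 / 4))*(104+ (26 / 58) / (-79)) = 20241804960 / 2291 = 8835357.90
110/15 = 22/3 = 7.33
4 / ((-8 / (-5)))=5 / 2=2.50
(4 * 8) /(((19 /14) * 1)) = 448 /19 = 23.58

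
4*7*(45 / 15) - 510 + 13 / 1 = -413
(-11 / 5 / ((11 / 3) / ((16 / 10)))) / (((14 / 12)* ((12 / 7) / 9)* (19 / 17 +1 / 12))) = -22032 / 6125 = -3.60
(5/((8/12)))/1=15/2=7.50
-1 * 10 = -10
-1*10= -10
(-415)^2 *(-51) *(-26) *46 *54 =567271949400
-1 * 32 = -32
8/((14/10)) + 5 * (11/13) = 905/91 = 9.95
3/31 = 0.10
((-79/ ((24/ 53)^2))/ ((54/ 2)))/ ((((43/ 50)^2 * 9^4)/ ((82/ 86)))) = -5686469375/ 2028157420176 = -0.00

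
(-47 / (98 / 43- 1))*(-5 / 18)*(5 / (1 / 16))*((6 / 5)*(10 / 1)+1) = 1050920 / 99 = 10615.35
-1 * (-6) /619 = 6 /619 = 0.01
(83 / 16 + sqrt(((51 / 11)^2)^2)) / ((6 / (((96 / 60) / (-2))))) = -51659 / 14520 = -3.56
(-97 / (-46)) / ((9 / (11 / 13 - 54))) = -12.45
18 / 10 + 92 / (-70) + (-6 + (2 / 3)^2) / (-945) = 4181 / 8505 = 0.49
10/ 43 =0.23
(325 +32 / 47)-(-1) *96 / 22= 170633 / 517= 330.04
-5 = -5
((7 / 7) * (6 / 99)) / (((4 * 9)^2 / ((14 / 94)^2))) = 49 / 47237256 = 0.00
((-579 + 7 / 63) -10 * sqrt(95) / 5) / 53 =-11.29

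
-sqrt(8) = -2* sqrt(2) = -2.83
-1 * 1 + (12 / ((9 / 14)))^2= 3127 / 9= 347.44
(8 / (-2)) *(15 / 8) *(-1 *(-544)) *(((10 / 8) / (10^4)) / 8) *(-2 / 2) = 51 / 800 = 0.06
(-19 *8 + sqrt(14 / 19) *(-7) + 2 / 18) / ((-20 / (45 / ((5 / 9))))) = 567 *sqrt(266) / 380 + 12303 / 20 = 639.49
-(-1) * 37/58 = 37/58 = 0.64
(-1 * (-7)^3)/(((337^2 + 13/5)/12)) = 3430/94643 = 0.04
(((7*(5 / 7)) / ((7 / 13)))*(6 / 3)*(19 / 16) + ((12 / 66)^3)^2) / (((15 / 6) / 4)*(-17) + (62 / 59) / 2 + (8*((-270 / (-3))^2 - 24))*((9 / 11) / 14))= 129085003721 / 22041493489983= 0.01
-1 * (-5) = 5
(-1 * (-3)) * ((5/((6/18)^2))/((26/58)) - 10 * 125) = -44835/13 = -3448.85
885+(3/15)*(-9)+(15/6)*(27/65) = 114951/130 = 884.24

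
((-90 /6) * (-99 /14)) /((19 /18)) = 13365 /133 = 100.49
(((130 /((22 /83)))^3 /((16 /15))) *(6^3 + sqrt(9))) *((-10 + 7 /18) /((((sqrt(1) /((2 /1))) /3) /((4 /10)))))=-5949282133699125 /10648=-558722965223.43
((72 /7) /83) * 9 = 648 /581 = 1.12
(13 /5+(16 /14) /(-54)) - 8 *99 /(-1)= 750877 /945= 794.58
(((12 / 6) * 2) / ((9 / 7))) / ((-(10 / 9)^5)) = -45927 / 25000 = -1.84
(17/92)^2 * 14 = 2023/4232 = 0.48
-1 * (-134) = 134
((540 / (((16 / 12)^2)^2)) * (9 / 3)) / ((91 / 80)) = 164025 / 364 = 450.62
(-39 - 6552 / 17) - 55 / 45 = -425.63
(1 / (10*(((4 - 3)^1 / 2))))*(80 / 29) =16 / 29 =0.55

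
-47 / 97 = -0.48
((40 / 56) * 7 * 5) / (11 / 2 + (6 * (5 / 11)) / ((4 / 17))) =275 / 188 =1.46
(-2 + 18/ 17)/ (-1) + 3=3.94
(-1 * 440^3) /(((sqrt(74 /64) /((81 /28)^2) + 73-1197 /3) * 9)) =60857153280 * sqrt(74) /45748326103 + 1328229726024960 /45748326103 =29044.85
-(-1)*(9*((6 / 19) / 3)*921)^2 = 274830084 / 361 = 761302.17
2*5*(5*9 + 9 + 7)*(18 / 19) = 577.89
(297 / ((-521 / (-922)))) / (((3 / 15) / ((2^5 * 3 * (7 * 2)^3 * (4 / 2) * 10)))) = 7213444761600 / 521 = 13845383419.58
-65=-65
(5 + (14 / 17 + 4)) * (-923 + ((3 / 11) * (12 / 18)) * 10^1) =-9049.26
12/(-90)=-2/15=-0.13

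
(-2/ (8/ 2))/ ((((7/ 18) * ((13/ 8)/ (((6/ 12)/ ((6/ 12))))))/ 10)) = -720/ 91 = -7.91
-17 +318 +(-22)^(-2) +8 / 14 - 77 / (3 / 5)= 1760813 / 10164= 173.24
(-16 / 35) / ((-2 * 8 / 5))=1 / 7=0.14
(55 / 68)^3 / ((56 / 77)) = 1830125 / 2515456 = 0.73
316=316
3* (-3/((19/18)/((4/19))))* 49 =-31752/361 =-87.96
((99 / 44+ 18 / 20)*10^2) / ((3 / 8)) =840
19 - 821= -802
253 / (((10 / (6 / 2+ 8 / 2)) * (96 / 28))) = 12397 / 240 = 51.65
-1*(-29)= 29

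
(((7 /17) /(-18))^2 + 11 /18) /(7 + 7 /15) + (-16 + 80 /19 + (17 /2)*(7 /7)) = -213043255 /66419136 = -3.21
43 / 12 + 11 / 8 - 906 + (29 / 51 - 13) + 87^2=2715455 / 408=6655.53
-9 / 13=-0.69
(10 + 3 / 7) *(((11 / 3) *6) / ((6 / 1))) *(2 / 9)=1606 / 189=8.50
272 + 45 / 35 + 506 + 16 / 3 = 16477 / 21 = 784.62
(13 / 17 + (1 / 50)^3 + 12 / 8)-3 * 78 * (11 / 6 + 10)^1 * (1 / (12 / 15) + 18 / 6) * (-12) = 300095187517 / 2125000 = 141221.26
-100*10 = -1000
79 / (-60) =-79 / 60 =-1.32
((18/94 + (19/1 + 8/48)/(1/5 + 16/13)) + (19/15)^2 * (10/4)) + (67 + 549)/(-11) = -2517784/65565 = -38.40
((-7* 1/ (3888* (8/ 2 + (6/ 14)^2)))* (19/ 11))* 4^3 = -26068/ 547965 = -0.05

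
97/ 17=5.71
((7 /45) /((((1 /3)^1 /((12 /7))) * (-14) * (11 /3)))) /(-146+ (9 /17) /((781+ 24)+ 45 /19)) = 312936 /2931675593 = 0.00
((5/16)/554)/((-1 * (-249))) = 5/2207136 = 0.00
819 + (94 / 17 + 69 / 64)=898261 / 1088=825.61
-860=-860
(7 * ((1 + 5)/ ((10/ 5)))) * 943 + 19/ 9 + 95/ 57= 178261/ 9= 19806.78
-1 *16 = -16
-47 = -47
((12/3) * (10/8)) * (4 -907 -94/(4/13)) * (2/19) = -12085/19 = -636.05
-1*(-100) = 100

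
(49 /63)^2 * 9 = 49 /9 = 5.44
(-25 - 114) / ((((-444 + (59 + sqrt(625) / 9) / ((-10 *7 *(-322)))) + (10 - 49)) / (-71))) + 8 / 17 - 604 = -259829421255 / 416418502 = -623.96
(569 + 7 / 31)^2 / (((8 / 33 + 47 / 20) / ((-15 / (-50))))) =61653500568 / 1644271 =37495.95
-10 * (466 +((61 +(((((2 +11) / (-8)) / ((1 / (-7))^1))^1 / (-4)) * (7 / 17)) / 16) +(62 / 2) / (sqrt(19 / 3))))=-22931855 / 4352 - 310 * sqrt(57) / 19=-5392.45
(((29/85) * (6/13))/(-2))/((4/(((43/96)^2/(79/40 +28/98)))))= -375347/214875648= -0.00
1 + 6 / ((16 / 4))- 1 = 1.50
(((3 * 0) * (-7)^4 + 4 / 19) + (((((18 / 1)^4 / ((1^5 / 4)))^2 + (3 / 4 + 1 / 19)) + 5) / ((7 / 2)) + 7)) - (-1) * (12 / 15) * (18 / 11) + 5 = 737014963544927 / 14630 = 50376962648.32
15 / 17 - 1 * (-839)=14278 / 17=839.88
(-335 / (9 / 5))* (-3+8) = -8375 / 9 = -930.56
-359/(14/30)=-5385/7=-769.29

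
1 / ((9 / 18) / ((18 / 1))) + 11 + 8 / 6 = 145 / 3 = 48.33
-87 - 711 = -798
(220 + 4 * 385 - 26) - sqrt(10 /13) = 1733.12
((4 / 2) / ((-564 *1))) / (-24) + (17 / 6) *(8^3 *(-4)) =-39272447 / 6768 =-5802.67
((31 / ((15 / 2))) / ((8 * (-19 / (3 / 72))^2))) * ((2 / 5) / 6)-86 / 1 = -16094246369 / 187142400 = -86.00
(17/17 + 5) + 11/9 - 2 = 47/9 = 5.22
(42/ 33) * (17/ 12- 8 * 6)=-3913/ 66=-59.29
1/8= 0.12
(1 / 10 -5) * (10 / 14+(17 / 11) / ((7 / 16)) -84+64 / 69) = 2931607 / 7590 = 386.25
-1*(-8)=8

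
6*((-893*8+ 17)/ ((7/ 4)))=-171048/ 7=-24435.43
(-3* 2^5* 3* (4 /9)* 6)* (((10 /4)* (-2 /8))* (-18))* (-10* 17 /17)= 86400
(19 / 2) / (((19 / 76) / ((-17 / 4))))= -323 / 2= -161.50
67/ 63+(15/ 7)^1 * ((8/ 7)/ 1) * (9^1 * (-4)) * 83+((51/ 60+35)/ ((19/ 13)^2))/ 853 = -19871300317567/ 2715969060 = -7316.47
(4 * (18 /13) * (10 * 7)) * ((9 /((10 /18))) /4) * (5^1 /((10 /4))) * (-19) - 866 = -786914 /13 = -60531.85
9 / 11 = 0.82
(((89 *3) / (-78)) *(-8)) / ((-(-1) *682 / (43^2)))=329122 / 4433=74.24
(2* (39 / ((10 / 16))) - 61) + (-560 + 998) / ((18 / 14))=6067 / 15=404.47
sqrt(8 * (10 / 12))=2 * sqrt(15) / 3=2.58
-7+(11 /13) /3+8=50 /39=1.28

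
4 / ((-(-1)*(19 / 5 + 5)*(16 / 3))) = 15 / 176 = 0.09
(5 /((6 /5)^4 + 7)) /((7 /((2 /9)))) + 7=2507161 /357273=7.02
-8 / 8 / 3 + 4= 11 / 3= 3.67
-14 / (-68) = 7 / 34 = 0.21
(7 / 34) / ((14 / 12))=3 / 17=0.18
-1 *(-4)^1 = 4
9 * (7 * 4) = 252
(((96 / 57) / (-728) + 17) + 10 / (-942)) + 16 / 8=18.99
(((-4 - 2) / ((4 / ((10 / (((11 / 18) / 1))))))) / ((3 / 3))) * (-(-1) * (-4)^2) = -4320 / 11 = -392.73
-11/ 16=-0.69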